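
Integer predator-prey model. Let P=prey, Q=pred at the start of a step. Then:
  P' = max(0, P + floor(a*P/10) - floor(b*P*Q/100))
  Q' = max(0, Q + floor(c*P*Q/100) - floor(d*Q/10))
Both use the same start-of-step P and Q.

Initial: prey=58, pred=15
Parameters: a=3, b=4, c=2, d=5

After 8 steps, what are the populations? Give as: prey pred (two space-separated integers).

Step 1: prey: 58+17-34=41; pred: 15+17-7=25
Step 2: prey: 41+12-41=12; pred: 25+20-12=33
Step 3: prey: 12+3-15=0; pred: 33+7-16=24
Step 4: prey: 0+0-0=0; pred: 24+0-12=12
Step 5: prey: 0+0-0=0; pred: 12+0-6=6
Step 6: prey: 0+0-0=0; pred: 6+0-3=3
Step 7: prey: 0+0-0=0; pred: 3+0-1=2
Step 8: prey: 0+0-0=0; pred: 2+0-1=1

Answer: 0 1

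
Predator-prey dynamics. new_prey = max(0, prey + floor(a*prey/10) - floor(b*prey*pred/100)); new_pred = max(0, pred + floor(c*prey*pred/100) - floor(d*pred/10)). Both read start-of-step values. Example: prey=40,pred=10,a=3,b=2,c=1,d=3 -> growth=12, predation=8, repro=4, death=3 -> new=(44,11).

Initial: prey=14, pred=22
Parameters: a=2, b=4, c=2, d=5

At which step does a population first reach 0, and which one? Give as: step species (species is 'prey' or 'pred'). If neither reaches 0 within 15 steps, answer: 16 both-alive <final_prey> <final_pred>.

Answer: 16 both-alive 2 1

Derivation:
Step 1: prey: 14+2-12=4; pred: 22+6-11=17
Step 2: prey: 4+0-2=2; pred: 17+1-8=10
Step 3: prey: 2+0-0=2; pred: 10+0-5=5
Step 4: prey: 2+0-0=2; pred: 5+0-2=3
Step 5: prey: 2+0-0=2; pred: 3+0-1=2
Step 6: prey: 2+0-0=2; pred: 2+0-1=1
Step 7: prey: 2+0-0=2; pred: 1+0-0=1
Steps 8-15: state stable at prey=2, pred=1 (no change)
No extinction within 15 steps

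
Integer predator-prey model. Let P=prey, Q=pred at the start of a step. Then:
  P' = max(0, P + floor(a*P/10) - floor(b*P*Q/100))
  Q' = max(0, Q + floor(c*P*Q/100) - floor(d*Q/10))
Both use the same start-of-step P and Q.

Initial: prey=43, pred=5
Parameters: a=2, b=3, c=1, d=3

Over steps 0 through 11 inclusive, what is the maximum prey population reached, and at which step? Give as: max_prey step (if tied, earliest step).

Answer: 46 2

Derivation:
Step 1: prey: 43+8-6=45; pred: 5+2-1=6
Step 2: prey: 45+9-8=46; pred: 6+2-1=7
Step 3: prey: 46+9-9=46; pred: 7+3-2=8
Step 4: prey: 46+9-11=44; pred: 8+3-2=9
Step 5: prey: 44+8-11=41; pred: 9+3-2=10
Step 6: prey: 41+8-12=37; pred: 10+4-3=11
Step 7: prey: 37+7-12=32; pred: 11+4-3=12
Step 8: prey: 32+6-11=27; pred: 12+3-3=12
Step 9: prey: 27+5-9=23; pred: 12+3-3=12
Step 10: prey: 23+4-8=19; pred: 12+2-3=11
Step 11: prey: 19+3-6=16; pred: 11+2-3=10
Max prey = 46 at step 2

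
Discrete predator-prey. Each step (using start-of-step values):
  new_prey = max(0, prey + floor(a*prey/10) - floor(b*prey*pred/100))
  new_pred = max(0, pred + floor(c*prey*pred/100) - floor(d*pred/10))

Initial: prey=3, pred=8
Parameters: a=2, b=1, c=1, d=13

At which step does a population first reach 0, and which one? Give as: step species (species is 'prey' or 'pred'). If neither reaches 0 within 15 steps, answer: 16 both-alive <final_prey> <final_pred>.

Answer: 1 pred

Derivation:
Step 1: prey: 3+0-0=3; pred: 8+0-10=0
First extinction: pred at step 1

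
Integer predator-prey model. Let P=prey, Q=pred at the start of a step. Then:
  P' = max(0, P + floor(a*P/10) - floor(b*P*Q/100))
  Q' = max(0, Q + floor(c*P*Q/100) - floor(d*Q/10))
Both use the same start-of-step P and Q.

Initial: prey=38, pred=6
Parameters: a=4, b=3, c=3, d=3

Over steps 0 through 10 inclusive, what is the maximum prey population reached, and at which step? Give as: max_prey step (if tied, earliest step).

Answer: 50 2

Derivation:
Step 1: prey: 38+15-6=47; pred: 6+6-1=11
Step 2: prey: 47+18-15=50; pred: 11+15-3=23
Step 3: prey: 50+20-34=36; pred: 23+34-6=51
Step 4: prey: 36+14-55=0; pred: 51+55-15=91
Step 5: prey: 0+0-0=0; pred: 91+0-27=64
Step 6: prey: 0+0-0=0; pred: 64+0-19=45
Step 7: prey: 0+0-0=0; pred: 45+0-13=32
Step 8: prey: 0+0-0=0; pred: 32+0-9=23
Step 9: prey: 0+0-0=0; pred: 23+0-6=17
Step 10: prey: 0+0-0=0; pred: 17+0-5=12
Max prey = 50 at step 2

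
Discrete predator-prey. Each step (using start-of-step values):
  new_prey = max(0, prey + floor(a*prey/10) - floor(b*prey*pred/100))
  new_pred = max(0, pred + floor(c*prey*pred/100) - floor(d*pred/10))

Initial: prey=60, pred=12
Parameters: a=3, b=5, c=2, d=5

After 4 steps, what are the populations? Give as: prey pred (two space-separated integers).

Step 1: prey: 60+18-36=42; pred: 12+14-6=20
Step 2: prey: 42+12-42=12; pred: 20+16-10=26
Step 3: prey: 12+3-15=0; pred: 26+6-13=19
Step 4: prey: 0+0-0=0; pred: 19+0-9=10

Answer: 0 10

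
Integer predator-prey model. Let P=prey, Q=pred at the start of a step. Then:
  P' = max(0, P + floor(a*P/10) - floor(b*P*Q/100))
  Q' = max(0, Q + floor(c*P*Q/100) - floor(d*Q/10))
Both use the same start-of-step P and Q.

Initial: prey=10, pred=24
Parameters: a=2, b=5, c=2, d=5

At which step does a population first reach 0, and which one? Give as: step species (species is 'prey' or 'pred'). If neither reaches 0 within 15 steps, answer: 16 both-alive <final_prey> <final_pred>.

Step 1: prey: 10+2-12=0; pred: 24+4-12=16
First extinction: prey at step 1

Answer: 1 prey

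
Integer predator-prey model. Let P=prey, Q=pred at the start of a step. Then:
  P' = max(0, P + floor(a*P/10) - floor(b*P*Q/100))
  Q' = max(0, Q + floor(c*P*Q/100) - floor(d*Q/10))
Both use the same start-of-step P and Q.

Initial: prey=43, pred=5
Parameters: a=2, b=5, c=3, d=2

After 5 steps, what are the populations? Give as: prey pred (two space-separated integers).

Step 1: prey: 43+8-10=41; pred: 5+6-1=10
Step 2: prey: 41+8-20=29; pred: 10+12-2=20
Step 3: prey: 29+5-29=5; pred: 20+17-4=33
Step 4: prey: 5+1-8=0; pred: 33+4-6=31
Step 5: prey: 0+0-0=0; pred: 31+0-6=25

Answer: 0 25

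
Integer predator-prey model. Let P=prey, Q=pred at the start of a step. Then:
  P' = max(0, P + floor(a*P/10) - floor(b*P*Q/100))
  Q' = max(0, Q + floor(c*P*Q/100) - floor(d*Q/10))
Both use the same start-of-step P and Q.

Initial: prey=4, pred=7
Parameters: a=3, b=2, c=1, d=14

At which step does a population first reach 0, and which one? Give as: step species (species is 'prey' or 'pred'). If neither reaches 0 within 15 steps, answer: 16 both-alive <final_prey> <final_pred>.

Step 1: prey: 4+1-0=5; pred: 7+0-9=0
First extinction: pred at step 1

Answer: 1 pred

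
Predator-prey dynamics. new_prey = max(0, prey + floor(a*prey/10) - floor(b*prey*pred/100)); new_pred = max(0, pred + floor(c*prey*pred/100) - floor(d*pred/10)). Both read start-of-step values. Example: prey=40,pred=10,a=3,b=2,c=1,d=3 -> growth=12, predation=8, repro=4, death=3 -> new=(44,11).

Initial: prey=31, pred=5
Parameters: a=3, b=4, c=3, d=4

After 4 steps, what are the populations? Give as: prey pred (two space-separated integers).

Answer: 14 29

Derivation:
Step 1: prey: 31+9-6=34; pred: 5+4-2=7
Step 2: prey: 34+10-9=35; pred: 7+7-2=12
Step 3: prey: 35+10-16=29; pred: 12+12-4=20
Step 4: prey: 29+8-23=14; pred: 20+17-8=29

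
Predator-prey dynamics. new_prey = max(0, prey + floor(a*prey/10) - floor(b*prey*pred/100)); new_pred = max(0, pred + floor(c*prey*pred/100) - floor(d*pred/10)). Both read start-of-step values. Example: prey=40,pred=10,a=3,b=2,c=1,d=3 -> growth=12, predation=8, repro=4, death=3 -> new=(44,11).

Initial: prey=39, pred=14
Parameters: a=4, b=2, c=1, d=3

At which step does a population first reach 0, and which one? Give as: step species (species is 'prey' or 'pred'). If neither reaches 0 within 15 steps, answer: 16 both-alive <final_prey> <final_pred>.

Answer: 16 both-alive 14 9

Derivation:
Step 1: prey: 39+15-10=44; pred: 14+5-4=15
Step 2: prey: 44+17-13=48; pred: 15+6-4=17
Step 3: prey: 48+19-16=51; pred: 17+8-5=20
Step 4: prey: 51+20-20=51; pred: 20+10-6=24
Step 5: prey: 51+20-24=47; pred: 24+12-7=29
Step 6: prey: 47+18-27=38; pred: 29+13-8=34
Step 7: prey: 38+15-25=28; pred: 34+12-10=36
Step 8: prey: 28+11-20=19; pred: 36+10-10=36
Step 9: prey: 19+7-13=13; pred: 36+6-10=32
Step 10: prey: 13+5-8=10; pred: 32+4-9=27
Step 11: prey: 10+4-5=9; pred: 27+2-8=21
Step 12: prey: 9+3-3=9; pred: 21+1-6=16
Step 13: prey: 9+3-2=10; pred: 16+1-4=13
Step 14: prey: 10+4-2=12; pred: 13+1-3=11
Step 15: prey: 12+4-2=14; pred: 11+1-3=9
No extinction within 15 steps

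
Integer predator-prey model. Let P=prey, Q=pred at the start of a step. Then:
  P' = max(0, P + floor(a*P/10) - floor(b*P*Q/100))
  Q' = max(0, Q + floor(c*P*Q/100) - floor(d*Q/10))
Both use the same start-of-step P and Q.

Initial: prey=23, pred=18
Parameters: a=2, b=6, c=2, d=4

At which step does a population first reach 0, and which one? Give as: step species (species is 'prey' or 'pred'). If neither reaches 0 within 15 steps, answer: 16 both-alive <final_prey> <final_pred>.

Step 1: prey: 23+4-24=3; pred: 18+8-7=19
Step 2: prey: 3+0-3=0; pred: 19+1-7=13
First extinction: prey at step 2

Answer: 2 prey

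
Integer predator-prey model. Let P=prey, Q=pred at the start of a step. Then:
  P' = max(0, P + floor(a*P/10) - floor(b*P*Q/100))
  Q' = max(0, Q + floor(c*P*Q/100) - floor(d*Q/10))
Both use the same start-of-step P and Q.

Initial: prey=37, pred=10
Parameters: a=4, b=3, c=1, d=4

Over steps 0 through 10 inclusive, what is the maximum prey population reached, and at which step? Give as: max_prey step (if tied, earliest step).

Step 1: prey: 37+14-11=40; pred: 10+3-4=9
Step 2: prey: 40+16-10=46; pred: 9+3-3=9
Step 3: prey: 46+18-12=52; pred: 9+4-3=10
Step 4: prey: 52+20-15=57; pred: 10+5-4=11
Step 5: prey: 57+22-18=61; pred: 11+6-4=13
Step 6: prey: 61+24-23=62; pred: 13+7-5=15
Step 7: prey: 62+24-27=59; pred: 15+9-6=18
Step 8: prey: 59+23-31=51; pred: 18+10-7=21
Step 9: prey: 51+20-32=39; pred: 21+10-8=23
Step 10: prey: 39+15-26=28; pred: 23+8-9=22
Max prey = 62 at step 6

Answer: 62 6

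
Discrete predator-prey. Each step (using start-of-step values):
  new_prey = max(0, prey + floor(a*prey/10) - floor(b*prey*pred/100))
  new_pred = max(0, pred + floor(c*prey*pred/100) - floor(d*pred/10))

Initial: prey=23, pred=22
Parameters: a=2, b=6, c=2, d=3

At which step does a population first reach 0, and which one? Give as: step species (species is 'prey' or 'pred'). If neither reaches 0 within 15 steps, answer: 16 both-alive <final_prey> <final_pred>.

Step 1: prey: 23+4-30=0; pred: 22+10-6=26
First extinction: prey at step 1

Answer: 1 prey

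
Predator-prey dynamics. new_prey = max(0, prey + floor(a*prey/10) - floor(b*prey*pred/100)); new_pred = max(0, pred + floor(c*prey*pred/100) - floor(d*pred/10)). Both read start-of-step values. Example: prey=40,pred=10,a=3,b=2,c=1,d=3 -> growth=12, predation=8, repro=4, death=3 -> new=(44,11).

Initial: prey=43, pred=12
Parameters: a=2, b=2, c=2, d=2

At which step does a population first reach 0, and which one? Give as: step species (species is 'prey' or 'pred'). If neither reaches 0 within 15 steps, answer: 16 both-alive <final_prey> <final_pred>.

Step 1: prey: 43+8-10=41; pred: 12+10-2=20
Step 2: prey: 41+8-16=33; pred: 20+16-4=32
Step 3: prey: 33+6-21=18; pred: 32+21-6=47
Step 4: prey: 18+3-16=5; pred: 47+16-9=54
Step 5: prey: 5+1-5=1; pred: 54+5-10=49
Step 6: prey: 1+0-0=1; pred: 49+0-9=40
Step 7: prey: 1+0-0=1; pred: 40+0-8=32
Step 8: prey: 1+0-0=1; pred: 32+0-6=26
Step 9: prey: 1+0-0=1; pred: 26+0-5=21
Step 10: prey: 1+0-0=1; pred: 21+0-4=17
Step 11: prey: 1+0-0=1; pred: 17+0-3=14
Step 12: prey: 1+0-0=1; pred: 14+0-2=12
Step 13: prey: 1+0-0=1; pred: 12+0-2=10
Step 14: prey: 1+0-0=1; pred: 10+0-2=8
Step 15: prey: 1+0-0=1; pred: 8+0-1=7
No extinction within 15 steps

Answer: 16 both-alive 1 7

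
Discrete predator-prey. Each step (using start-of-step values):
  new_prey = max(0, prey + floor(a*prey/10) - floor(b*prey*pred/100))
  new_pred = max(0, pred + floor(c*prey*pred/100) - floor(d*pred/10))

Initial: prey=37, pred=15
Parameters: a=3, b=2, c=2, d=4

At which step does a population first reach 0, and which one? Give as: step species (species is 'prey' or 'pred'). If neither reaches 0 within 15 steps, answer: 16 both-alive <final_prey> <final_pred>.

Answer: 16 both-alive 14 2

Derivation:
Step 1: prey: 37+11-11=37; pred: 15+11-6=20
Step 2: prey: 37+11-14=34; pred: 20+14-8=26
Step 3: prey: 34+10-17=27; pred: 26+17-10=33
Step 4: prey: 27+8-17=18; pred: 33+17-13=37
Step 5: prey: 18+5-13=10; pred: 37+13-14=36
Step 6: prey: 10+3-7=6; pred: 36+7-14=29
Step 7: prey: 6+1-3=4; pred: 29+3-11=21
Step 8: prey: 4+1-1=4; pred: 21+1-8=14
Step 9: prey: 4+1-1=4; pred: 14+1-5=10
Step 10: prey: 4+1-0=5; pred: 10+0-4=6
Step 11: prey: 5+1-0=6; pred: 6+0-2=4
Step 12: prey: 6+1-0=7; pred: 4+0-1=3
Step 13: prey: 7+2-0=9; pred: 3+0-1=2
Step 14: prey: 9+2-0=11; pred: 2+0-0=2
Step 15: prey: 11+3-0=14; pred: 2+0-0=2
No extinction within 15 steps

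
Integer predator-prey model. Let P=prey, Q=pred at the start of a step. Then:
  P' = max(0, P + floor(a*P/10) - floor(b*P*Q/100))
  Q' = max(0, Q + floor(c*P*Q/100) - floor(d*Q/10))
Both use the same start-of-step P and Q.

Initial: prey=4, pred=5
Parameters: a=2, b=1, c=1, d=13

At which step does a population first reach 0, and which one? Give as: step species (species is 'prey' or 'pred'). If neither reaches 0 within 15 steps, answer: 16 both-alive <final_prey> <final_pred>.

Step 1: prey: 4+0-0=4; pred: 5+0-6=0
First extinction: pred at step 1

Answer: 1 pred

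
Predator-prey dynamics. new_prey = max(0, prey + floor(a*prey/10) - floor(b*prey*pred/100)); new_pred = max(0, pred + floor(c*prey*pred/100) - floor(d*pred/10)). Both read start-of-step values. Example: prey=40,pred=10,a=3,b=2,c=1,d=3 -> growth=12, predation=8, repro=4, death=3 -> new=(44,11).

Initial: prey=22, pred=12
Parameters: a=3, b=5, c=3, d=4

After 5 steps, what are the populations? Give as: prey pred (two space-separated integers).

Answer: 2 6

Derivation:
Step 1: prey: 22+6-13=15; pred: 12+7-4=15
Step 2: prey: 15+4-11=8; pred: 15+6-6=15
Step 3: prey: 8+2-6=4; pred: 15+3-6=12
Step 4: prey: 4+1-2=3; pred: 12+1-4=9
Step 5: prey: 3+0-1=2; pred: 9+0-3=6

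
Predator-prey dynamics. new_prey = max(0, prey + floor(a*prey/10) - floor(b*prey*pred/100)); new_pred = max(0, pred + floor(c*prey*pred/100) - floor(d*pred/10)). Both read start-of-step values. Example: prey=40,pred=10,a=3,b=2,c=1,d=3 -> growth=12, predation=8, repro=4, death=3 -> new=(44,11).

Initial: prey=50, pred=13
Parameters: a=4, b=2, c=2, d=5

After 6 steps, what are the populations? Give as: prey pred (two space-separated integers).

Step 1: prey: 50+20-13=57; pred: 13+13-6=20
Step 2: prey: 57+22-22=57; pred: 20+22-10=32
Step 3: prey: 57+22-36=43; pred: 32+36-16=52
Step 4: prey: 43+17-44=16; pred: 52+44-26=70
Step 5: prey: 16+6-22=0; pred: 70+22-35=57
Step 6: prey: 0+0-0=0; pred: 57+0-28=29

Answer: 0 29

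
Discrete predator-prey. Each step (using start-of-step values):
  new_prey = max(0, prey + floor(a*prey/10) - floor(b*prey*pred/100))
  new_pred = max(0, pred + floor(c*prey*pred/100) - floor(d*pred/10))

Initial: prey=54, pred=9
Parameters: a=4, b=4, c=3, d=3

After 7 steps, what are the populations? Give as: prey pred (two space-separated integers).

Step 1: prey: 54+21-19=56; pred: 9+14-2=21
Step 2: prey: 56+22-47=31; pred: 21+35-6=50
Step 3: prey: 31+12-62=0; pred: 50+46-15=81
Step 4: prey: 0+0-0=0; pred: 81+0-24=57
Step 5: prey: 0+0-0=0; pred: 57+0-17=40
Step 6: prey: 0+0-0=0; pred: 40+0-12=28
Step 7: prey: 0+0-0=0; pred: 28+0-8=20

Answer: 0 20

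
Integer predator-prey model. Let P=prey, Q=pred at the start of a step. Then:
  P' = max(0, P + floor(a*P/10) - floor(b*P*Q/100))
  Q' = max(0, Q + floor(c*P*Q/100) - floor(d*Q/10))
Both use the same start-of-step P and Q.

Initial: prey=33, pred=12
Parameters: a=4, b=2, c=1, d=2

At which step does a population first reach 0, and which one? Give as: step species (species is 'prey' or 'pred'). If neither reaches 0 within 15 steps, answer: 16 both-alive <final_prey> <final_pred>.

Step 1: prey: 33+13-7=39; pred: 12+3-2=13
Step 2: prey: 39+15-10=44; pred: 13+5-2=16
Step 3: prey: 44+17-14=47; pred: 16+7-3=20
Step 4: prey: 47+18-18=47; pred: 20+9-4=25
Step 5: prey: 47+18-23=42; pred: 25+11-5=31
Step 6: prey: 42+16-26=32; pred: 31+13-6=38
Step 7: prey: 32+12-24=20; pred: 38+12-7=43
Step 8: prey: 20+8-17=11; pred: 43+8-8=43
Step 9: prey: 11+4-9=6; pred: 43+4-8=39
Step 10: prey: 6+2-4=4; pred: 39+2-7=34
Step 11: prey: 4+1-2=3; pred: 34+1-6=29
Step 12: prey: 3+1-1=3; pred: 29+0-5=24
Step 13: prey: 3+1-1=3; pred: 24+0-4=20
Step 14: prey: 3+1-1=3; pred: 20+0-4=16
Step 15: prey: 3+1-0=4; pred: 16+0-3=13
No extinction within 15 steps

Answer: 16 both-alive 4 13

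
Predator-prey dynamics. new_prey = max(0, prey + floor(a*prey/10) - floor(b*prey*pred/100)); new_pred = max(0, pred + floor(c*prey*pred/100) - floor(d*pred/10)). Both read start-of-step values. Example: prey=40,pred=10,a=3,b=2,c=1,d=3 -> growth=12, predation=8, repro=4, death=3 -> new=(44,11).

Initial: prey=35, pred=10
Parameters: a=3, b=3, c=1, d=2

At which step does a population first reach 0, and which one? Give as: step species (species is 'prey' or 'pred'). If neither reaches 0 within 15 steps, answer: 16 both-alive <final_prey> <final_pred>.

Answer: 16 both-alive 9 6

Derivation:
Step 1: prey: 35+10-10=35; pred: 10+3-2=11
Step 2: prey: 35+10-11=34; pred: 11+3-2=12
Step 3: prey: 34+10-12=32; pred: 12+4-2=14
Step 4: prey: 32+9-13=28; pred: 14+4-2=16
Step 5: prey: 28+8-13=23; pred: 16+4-3=17
Step 6: prey: 23+6-11=18; pred: 17+3-3=17
Step 7: prey: 18+5-9=14; pred: 17+3-3=17
Step 8: prey: 14+4-7=11; pred: 17+2-3=16
Step 9: prey: 11+3-5=9; pred: 16+1-3=14
Step 10: prey: 9+2-3=8; pred: 14+1-2=13
Step 11: prey: 8+2-3=7; pred: 13+1-2=12
Step 12: prey: 7+2-2=7; pred: 12+0-2=10
Step 13: prey: 7+2-2=7; pred: 10+0-2=8
Step 14: prey: 7+2-1=8; pred: 8+0-1=7
Step 15: prey: 8+2-1=9; pred: 7+0-1=6
No extinction within 15 steps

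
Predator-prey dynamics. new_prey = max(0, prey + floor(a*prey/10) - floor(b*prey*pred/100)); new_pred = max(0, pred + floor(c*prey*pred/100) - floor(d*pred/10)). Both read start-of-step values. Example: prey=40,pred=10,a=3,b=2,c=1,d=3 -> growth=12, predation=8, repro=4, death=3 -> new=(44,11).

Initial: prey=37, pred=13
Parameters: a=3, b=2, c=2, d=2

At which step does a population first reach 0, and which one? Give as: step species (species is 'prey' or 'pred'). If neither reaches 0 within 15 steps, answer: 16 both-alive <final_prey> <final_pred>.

Answer: 6 prey

Derivation:
Step 1: prey: 37+11-9=39; pred: 13+9-2=20
Step 2: prey: 39+11-15=35; pred: 20+15-4=31
Step 3: prey: 35+10-21=24; pred: 31+21-6=46
Step 4: prey: 24+7-22=9; pred: 46+22-9=59
Step 5: prey: 9+2-10=1; pred: 59+10-11=58
Step 6: prey: 1+0-1=0; pred: 58+1-11=48
First extinction: prey at step 6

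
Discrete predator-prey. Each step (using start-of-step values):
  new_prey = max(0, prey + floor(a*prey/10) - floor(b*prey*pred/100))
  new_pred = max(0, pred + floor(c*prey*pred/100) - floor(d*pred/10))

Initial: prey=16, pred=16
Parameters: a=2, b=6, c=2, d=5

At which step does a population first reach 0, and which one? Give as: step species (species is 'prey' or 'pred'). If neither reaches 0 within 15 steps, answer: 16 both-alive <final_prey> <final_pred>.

Answer: 16 both-alive 1 1

Derivation:
Step 1: prey: 16+3-15=4; pred: 16+5-8=13
Step 2: prey: 4+0-3=1; pred: 13+1-6=8
Step 3: prey: 1+0-0=1; pred: 8+0-4=4
Step 4: prey: 1+0-0=1; pred: 4+0-2=2
Step 5: prey: 1+0-0=1; pred: 2+0-1=1
Step 6: prey: 1+0-0=1; pred: 1+0-0=1
Steps 7-15: state stable at prey=1, pred=1 (no change)
No extinction within 15 steps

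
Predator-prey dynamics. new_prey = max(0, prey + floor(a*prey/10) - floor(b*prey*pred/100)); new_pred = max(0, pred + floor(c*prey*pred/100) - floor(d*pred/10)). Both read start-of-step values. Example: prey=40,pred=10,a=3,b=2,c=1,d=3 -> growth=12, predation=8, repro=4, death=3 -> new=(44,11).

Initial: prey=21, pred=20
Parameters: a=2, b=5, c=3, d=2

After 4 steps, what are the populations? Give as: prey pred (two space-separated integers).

Answer: 0 17

Derivation:
Step 1: prey: 21+4-21=4; pred: 20+12-4=28
Step 2: prey: 4+0-5=0; pred: 28+3-5=26
Step 3: prey: 0+0-0=0; pred: 26+0-5=21
Step 4: prey: 0+0-0=0; pred: 21+0-4=17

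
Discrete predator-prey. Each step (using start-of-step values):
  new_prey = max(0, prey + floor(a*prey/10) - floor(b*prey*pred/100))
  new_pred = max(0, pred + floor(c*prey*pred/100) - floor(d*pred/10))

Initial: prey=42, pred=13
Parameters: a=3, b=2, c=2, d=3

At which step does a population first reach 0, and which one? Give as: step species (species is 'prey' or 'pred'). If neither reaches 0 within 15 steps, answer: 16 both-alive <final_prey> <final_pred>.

Step 1: prey: 42+12-10=44; pred: 13+10-3=20
Step 2: prey: 44+13-17=40; pred: 20+17-6=31
Step 3: prey: 40+12-24=28; pred: 31+24-9=46
Step 4: prey: 28+8-25=11; pred: 46+25-13=58
Step 5: prey: 11+3-12=2; pred: 58+12-17=53
Step 6: prey: 2+0-2=0; pred: 53+2-15=40
First extinction: prey at step 6

Answer: 6 prey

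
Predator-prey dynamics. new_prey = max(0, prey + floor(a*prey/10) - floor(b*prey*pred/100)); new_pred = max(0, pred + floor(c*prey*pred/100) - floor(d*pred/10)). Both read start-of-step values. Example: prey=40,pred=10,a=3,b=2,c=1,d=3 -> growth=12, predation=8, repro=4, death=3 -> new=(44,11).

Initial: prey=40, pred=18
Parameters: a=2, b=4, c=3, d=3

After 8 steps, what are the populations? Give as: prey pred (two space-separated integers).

Step 1: prey: 40+8-28=20; pred: 18+21-5=34
Step 2: prey: 20+4-27=0; pred: 34+20-10=44
Step 3: prey: 0+0-0=0; pred: 44+0-13=31
Step 4: prey: 0+0-0=0; pred: 31+0-9=22
Step 5: prey: 0+0-0=0; pred: 22+0-6=16
Step 6: prey: 0+0-0=0; pred: 16+0-4=12
Step 7: prey: 0+0-0=0; pred: 12+0-3=9
Step 8: prey: 0+0-0=0; pred: 9+0-2=7

Answer: 0 7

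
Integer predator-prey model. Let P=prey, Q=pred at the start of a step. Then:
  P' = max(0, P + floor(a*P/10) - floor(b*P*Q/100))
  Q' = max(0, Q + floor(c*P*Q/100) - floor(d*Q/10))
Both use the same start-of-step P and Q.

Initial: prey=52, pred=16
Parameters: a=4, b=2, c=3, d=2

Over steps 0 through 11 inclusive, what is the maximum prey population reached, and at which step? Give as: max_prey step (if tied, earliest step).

Answer: 56 1

Derivation:
Step 1: prey: 52+20-16=56; pred: 16+24-3=37
Step 2: prey: 56+22-41=37; pred: 37+62-7=92
Step 3: prey: 37+14-68=0; pred: 92+102-18=176
Step 4: prey: 0+0-0=0; pred: 176+0-35=141
Step 5: prey: 0+0-0=0; pred: 141+0-28=113
Step 6: prey: 0+0-0=0; pred: 113+0-22=91
Step 7: prey: 0+0-0=0; pred: 91+0-18=73
Step 8: prey: 0+0-0=0; pred: 73+0-14=59
Step 9: prey: 0+0-0=0; pred: 59+0-11=48
Step 10: prey: 0+0-0=0; pred: 48+0-9=39
Step 11: prey: 0+0-0=0; pred: 39+0-7=32
Max prey = 56 at step 1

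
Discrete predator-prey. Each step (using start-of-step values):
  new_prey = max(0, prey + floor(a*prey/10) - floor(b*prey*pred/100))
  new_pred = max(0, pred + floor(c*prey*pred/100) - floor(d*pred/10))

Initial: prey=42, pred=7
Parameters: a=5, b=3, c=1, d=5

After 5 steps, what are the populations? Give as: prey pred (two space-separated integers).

Step 1: prey: 42+21-8=55; pred: 7+2-3=6
Step 2: prey: 55+27-9=73; pred: 6+3-3=6
Step 3: prey: 73+36-13=96; pred: 6+4-3=7
Step 4: prey: 96+48-20=124; pred: 7+6-3=10
Step 5: prey: 124+62-37=149; pred: 10+12-5=17

Answer: 149 17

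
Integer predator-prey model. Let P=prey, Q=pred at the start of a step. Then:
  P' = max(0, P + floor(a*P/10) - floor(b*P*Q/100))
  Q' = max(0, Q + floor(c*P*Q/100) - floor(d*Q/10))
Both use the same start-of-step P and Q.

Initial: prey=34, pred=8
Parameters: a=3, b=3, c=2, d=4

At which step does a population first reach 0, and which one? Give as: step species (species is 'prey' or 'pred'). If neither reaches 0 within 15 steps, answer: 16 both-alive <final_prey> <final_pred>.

Step 1: prey: 34+10-8=36; pred: 8+5-3=10
Step 2: prey: 36+10-10=36; pred: 10+7-4=13
Step 3: prey: 36+10-14=32; pred: 13+9-5=17
Step 4: prey: 32+9-16=25; pred: 17+10-6=21
Step 5: prey: 25+7-15=17; pred: 21+10-8=23
Step 6: prey: 17+5-11=11; pred: 23+7-9=21
Step 7: prey: 11+3-6=8; pred: 21+4-8=17
Step 8: prey: 8+2-4=6; pred: 17+2-6=13
Step 9: prey: 6+1-2=5; pred: 13+1-5=9
Step 10: prey: 5+1-1=5; pred: 9+0-3=6
Step 11: prey: 5+1-0=6; pred: 6+0-2=4
Step 12: prey: 6+1-0=7; pred: 4+0-1=3
Step 13: prey: 7+2-0=9; pred: 3+0-1=2
Step 14: prey: 9+2-0=11; pred: 2+0-0=2
Step 15: prey: 11+3-0=14; pred: 2+0-0=2
No extinction within 15 steps

Answer: 16 both-alive 14 2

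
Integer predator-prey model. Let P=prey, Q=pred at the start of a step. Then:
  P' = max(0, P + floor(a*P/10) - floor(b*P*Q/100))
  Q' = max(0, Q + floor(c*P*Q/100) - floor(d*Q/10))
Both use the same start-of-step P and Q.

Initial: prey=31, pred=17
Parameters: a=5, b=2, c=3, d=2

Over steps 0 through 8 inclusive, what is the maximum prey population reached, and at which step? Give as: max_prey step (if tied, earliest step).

Answer: 36 1

Derivation:
Step 1: prey: 31+15-10=36; pred: 17+15-3=29
Step 2: prey: 36+18-20=34; pred: 29+31-5=55
Step 3: prey: 34+17-37=14; pred: 55+56-11=100
Step 4: prey: 14+7-28=0; pred: 100+42-20=122
Step 5: prey: 0+0-0=0; pred: 122+0-24=98
Step 6: prey: 0+0-0=0; pred: 98+0-19=79
Step 7: prey: 0+0-0=0; pred: 79+0-15=64
Step 8: prey: 0+0-0=0; pred: 64+0-12=52
Max prey = 36 at step 1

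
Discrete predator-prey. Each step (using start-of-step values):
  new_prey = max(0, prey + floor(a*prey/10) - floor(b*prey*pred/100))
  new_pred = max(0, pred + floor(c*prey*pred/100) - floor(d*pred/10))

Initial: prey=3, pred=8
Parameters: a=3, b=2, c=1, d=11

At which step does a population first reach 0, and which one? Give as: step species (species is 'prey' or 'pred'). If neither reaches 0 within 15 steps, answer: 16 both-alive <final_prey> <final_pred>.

Step 1: prey: 3+0-0=3; pred: 8+0-8=0
First extinction: pred at step 1

Answer: 1 pred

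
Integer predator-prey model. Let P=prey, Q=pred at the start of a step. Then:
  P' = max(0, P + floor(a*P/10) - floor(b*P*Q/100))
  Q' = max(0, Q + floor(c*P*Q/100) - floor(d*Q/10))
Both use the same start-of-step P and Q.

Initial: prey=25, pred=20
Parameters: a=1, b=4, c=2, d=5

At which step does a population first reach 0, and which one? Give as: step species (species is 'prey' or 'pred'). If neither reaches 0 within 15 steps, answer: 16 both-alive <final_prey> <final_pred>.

Answer: 16 both-alive 2 1

Derivation:
Step 1: prey: 25+2-20=7; pred: 20+10-10=20
Step 2: prey: 7+0-5=2; pred: 20+2-10=12
Step 3: prey: 2+0-0=2; pred: 12+0-6=6
Step 4: prey: 2+0-0=2; pred: 6+0-3=3
Step 5: prey: 2+0-0=2; pred: 3+0-1=2
Step 6: prey: 2+0-0=2; pred: 2+0-1=1
Step 7: prey: 2+0-0=2; pred: 1+0-0=1
Steps 8-15: state stable at prey=2, pred=1 (no change)
No extinction within 15 steps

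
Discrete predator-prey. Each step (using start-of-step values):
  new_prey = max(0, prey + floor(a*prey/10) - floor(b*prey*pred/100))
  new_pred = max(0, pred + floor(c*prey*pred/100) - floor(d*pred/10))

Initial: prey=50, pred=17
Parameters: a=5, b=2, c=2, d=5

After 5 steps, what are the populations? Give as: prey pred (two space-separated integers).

Step 1: prey: 50+25-17=58; pred: 17+17-8=26
Step 2: prey: 58+29-30=57; pred: 26+30-13=43
Step 3: prey: 57+28-49=36; pred: 43+49-21=71
Step 4: prey: 36+18-51=3; pred: 71+51-35=87
Step 5: prey: 3+1-5=0; pred: 87+5-43=49

Answer: 0 49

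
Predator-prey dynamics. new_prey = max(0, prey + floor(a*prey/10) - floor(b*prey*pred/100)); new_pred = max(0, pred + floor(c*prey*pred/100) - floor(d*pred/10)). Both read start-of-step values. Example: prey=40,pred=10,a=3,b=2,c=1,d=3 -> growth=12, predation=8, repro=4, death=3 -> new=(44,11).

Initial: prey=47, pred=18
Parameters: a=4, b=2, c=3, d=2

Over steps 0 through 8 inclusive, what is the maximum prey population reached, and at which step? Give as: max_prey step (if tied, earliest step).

Step 1: prey: 47+18-16=49; pred: 18+25-3=40
Step 2: prey: 49+19-39=29; pred: 40+58-8=90
Step 3: prey: 29+11-52=0; pred: 90+78-18=150
Step 4: prey: 0+0-0=0; pred: 150+0-30=120
Step 5: prey: 0+0-0=0; pred: 120+0-24=96
Step 6: prey: 0+0-0=0; pred: 96+0-19=77
Step 7: prey: 0+0-0=0; pred: 77+0-15=62
Step 8: prey: 0+0-0=0; pred: 62+0-12=50
Max prey = 49 at step 1

Answer: 49 1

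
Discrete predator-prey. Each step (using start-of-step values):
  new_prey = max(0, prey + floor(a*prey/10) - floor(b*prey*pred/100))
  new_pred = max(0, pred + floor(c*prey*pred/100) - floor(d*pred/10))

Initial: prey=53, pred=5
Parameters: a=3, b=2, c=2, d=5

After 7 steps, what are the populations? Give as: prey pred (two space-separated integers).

Answer: 0 34

Derivation:
Step 1: prey: 53+15-5=63; pred: 5+5-2=8
Step 2: prey: 63+18-10=71; pred: 8+10-4=14
Step 3: prey: 71+21-19=73; pred: 14+19-7=26
Step 4: prey: 73+21-37=57; pred: 26+37-13=50
Step 5: prey: 57+17-57=17; pred: 50+57-25=82
Step 6: prey: 17+5-27=0; pred: 82+27-41=68
Step 7: prey: 0+0-0=0; pred: 68+0-34=34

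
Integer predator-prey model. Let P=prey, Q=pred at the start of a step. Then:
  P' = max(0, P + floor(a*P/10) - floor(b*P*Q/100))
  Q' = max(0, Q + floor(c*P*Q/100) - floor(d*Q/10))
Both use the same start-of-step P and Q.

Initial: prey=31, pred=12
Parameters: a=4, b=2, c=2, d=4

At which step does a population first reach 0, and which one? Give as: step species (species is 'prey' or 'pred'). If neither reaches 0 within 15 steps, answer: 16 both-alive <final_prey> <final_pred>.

Answer: 16 both-alive 1 2

Derivation:
Step 1: prey: 31+12-7=36; pred: 12+7-4=15
Step 2: prey: 36+14-10=40; pred: 15+10-6=19
Step 3: prey: 40+16-15=41; pred: 19+15-7=27
Step 4: prey: 41+16-22=35; pred: 27+22-10=39
Step 5: prey: 35+14-27=22; pred: 39+27-15=51
Step 6: prey: 22+8-22=8; pred: 51+22-20=53
Step 7: prey: 8+3-8=3; pred: 53+8-21=40
Step 8: prey: 3+1-2=2; pred: 40+2-16=26
Step 9: prey: 2+0-1=1; pred: 26+1-10=17
Step 10: prey: 1+0-0=1; pred: 17+0-6=11
Step 11: prey: 1+0-0=1; pred: 11+0-4=7
Step 12: prey: 1+0-0=1; pred: 7+0-2=5
Step 13: prey: 1+0-0=1; pred: 5+0-2=3
Step 14: prey: 1+0-0=1; pred: 3+0-1=2
Step 15: prey: 1+0-0=1; pred: 2+0-0=2
No extinction within 15 steps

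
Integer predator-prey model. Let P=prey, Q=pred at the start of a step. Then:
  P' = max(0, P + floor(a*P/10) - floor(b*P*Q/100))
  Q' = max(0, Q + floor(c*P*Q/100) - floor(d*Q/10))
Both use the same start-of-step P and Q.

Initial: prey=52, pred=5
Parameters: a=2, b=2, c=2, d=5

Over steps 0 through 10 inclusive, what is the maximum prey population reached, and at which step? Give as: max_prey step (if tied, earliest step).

Answer: 59 2

Derivation:
Step 1: prey: 52+10-5=57; pred: 5+5-2=8
Step 2: prey: 57+11-9=59; pred: 8+9-4=13
Step 3: prey: 59+11-15=55; pred: 13+15-6=22
Step 4: prey: 55+11-24=42; pred: 22+24-11=35
Step 5: prey: 42+8-29=21; pred: 35+29-17=47
Step 6: prey: 21+4-19=6; pred: 47+19-23=43
Step 7: prey: 6+1-5=2; pred: 43+5-21=27
Step 8: prey: 2+0-1=1; pred: 27+1-13=15
Step 9: prey: 1+0-0=1; pred: 15+0-7=8
Step 10: prey: 1+0-0=1; pred: 8+0-4=4
Max prey = 59 at step 2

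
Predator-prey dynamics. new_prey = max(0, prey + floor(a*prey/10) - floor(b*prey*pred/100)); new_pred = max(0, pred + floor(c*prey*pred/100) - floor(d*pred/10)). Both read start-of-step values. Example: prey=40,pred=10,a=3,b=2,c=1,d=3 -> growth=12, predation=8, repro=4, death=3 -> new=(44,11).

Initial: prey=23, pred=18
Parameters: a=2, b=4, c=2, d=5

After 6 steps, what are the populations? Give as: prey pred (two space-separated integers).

Step 1: prey: 23+4-16=11; pred: 18+8-9=17
Step 2: prey: 11+2-7=6; pred: 17+3-8=12
Step 3: prey: 6+1-2=5; pred: 12+1-6=7
Step 4: prey: 5+1-1=5; pred: 7+0-3=4
Step 5: prey: 5+1-0=6; pred: 4+0-2=2
Step 6: prey: 6+1-0=7; pred: 2+0-1=1

Answer: 7 1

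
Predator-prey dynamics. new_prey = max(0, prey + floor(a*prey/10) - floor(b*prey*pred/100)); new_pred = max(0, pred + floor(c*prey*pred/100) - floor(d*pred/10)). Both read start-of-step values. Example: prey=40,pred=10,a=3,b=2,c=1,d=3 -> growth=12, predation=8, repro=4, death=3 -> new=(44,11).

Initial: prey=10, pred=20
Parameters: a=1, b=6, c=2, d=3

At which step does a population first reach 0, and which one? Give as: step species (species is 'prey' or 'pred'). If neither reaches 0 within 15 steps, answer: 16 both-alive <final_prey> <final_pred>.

Step 1: prey: 10+1-12=0; pred: 20+4-6=18
First extinction: prey at step 1

Answer: 1 prey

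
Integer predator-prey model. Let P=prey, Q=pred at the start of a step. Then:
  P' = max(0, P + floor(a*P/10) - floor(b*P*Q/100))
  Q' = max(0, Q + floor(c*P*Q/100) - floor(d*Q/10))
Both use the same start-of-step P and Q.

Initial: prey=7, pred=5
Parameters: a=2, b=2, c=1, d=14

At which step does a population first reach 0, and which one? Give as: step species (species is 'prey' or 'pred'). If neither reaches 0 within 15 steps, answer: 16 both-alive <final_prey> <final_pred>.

Answer: 1 pred

Derivation:
Step 1: prey: 7+1-0=8; pred: 5+0-7=0
First extinction: pred at step 1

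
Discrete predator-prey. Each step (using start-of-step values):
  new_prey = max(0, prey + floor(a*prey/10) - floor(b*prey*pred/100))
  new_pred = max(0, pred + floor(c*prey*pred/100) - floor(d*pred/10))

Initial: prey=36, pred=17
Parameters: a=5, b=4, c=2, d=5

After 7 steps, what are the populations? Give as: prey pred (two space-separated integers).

Step 1: prey: 36+18-24=30; pred: 17+12-8=21
Step 2: prey: 30+15-25=20; pred: 21+12-10=23
Step 3: prey: 20+10-18=12; pred: 23+9-11=21
Step 4: prey: 12+6-10=8; pred: 21+5-10=16
Step 5: prey: 8+4-5=7; pred: 16+2-8=10
Step 6: prey: 7+3-2=8; pred: 10+1-5=6
Step 7: prey: 8+4-1=11; pred: 6+0-3=3

Answer: 11 3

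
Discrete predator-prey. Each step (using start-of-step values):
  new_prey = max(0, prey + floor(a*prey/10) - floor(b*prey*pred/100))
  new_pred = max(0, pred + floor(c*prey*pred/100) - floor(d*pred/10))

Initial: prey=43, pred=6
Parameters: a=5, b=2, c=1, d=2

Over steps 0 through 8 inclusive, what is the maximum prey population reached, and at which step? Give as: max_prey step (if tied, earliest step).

Step 1: prey: 43+21-5=59; pred: 6+2-1=7
Step 2: prey: 59+29-8=80; pred: 7+4-1=10
Step 3: prey: 80+40-16=104; pred: 10+8-2=16
Step 4: prey: 104+52-33=123; pred: 16+16-3=29
Step 5: prey: 123+61-71=113; pred: 29+35-5=59
Step 6: prey: 113+56-133=36; pred: 59+66-11=114
Step 7: prey: 36+18-82=0; pred: 114+41-22=133
Step 8: prey: 0+0-0=0; pred: 133+0-26=107
Max prey = 123 at step 4

Answer: 123 4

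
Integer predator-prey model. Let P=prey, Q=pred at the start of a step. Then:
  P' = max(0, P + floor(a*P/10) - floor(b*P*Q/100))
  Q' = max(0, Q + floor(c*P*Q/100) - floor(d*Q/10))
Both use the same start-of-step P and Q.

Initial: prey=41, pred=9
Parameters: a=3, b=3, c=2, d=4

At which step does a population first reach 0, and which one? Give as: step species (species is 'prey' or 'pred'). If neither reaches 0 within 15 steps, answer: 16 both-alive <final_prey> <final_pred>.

Step 1: prey: 41+12-11=42; pred: 9+7-3=13
Step 2: prey: 42+12-16=38; pred: 13+10-5=18
Step 3: prey: 38+11-20=29; pred: 18+13-7=24
Step 4: prey: 29+8-20=17; pred: 24+13-9=28
Step 5: prey: 17+5-14=8; pred: 28+9-11=26
Step 6: prey: 8+2-6=4; pred: 26+4-10=20
Step 7: prey: 4+1-2=3; pred: 20+1-8=13
Step 8: prey: 3+0-1=2; pred: 13+0-5=8
Step 9: prey: 2+0-0=2; pred: 8+0-3=5
Step 10: prey: 2+0-0=2; pred: 5+0-2=3
Step 11: prey: 2+0-0=2; pred: 3+0-1=2
Step 12: prey: 2+0-0=2; pred: 2+0-0=2
Steps 13-15: state stable at prey=2, pred=2 (no change)
No extinction within 15 steps

Answer: 16 both-alive 2 2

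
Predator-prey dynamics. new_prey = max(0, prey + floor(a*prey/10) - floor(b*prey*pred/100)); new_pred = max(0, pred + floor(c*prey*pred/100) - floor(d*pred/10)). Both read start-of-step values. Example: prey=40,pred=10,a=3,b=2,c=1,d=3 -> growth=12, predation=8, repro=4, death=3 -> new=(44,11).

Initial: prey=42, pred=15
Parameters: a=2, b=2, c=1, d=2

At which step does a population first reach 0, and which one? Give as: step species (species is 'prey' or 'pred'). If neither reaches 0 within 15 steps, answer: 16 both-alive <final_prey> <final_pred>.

Answer: 16 both-alive 8 5

Derivation:
Step 1: prey: 42+8-12=38; pred: 15+6-3=18
Step 2: prey: 38+7-13=32; pred: 18+6-3=21
Step 3: prey: 32+6-13=25; pred: 21+6-4=23
Step 4: prey: 25+5-11=19; pred: 23+5-4=24
Step 5: prey: 19+3-9=13; pred: 24+4-4=24
Step 6: prey: 13+2-6=9; pred: 24+3-4=23
Step 7: prey: 9+1-4=6; pred: 23+2-4=21
Step 8: prey: 6+1-2=5; pred: 21+1-4=18
Step 9: prey: 5+1-1=5; pred: 18+0-3=15
Step 10: prey: 5+1-1=5; pred: 15+0-3=12
Step 11: prey: 5+1-1=5; pred: 12+0-2=10
Step 12: prey: 5+1-1=5; pred: 10+0-2=8
Step 13: prey: 5+1-0=6; pred: 8+0-1=7
Step 14: prey: 6+1-0=7; pred: 7+0-1=6
Step 15: prey: 7+1-0=8; pred: 6+0-1=5
No extinction within 15 steps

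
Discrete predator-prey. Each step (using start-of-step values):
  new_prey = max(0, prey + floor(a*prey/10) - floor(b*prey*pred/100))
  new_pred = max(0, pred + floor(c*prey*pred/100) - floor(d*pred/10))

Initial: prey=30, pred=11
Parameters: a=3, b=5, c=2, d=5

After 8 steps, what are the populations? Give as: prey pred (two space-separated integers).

Step 1: prey: 30+9-16=23; pred: 11+6-5=12
Step 2: prey: 23+6-13=16; pred: 12+5-6=11
Step 3: prey: 16+4-8=12; pred: 11+3-5=9
Step 4: prey: 12+3-5=10; pred: 9+2-4=7
Step 5: prey: 10+3-3=10; pred: 7+1-3=5
Step 6: prey: 10+3-2=11; pred: 5+1-2=4
Step 7: prey: 11+3-2=12; pred: 4+0-2=2
Step 8: prey: 12+3-1=14; pred: 2+0-1=1

Answer: 14 1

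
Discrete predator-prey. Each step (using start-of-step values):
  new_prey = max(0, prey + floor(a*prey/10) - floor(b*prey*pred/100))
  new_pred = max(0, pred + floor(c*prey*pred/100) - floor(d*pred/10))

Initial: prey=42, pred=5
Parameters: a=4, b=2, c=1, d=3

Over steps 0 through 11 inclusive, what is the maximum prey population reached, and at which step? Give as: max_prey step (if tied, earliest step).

Step 1: prey: 42+16-4=54; pred: 5+2-1=6
Step 2: prey: 54+21-6=69; pred: 6+3-1=8
Step 3: prey: 69+27-11=85; pred: 8+5-2=11
Step 4: prey: 85+34-18=101; pred: 11+9-3=17
Step 5: prey: 101+40-34=107; pred: 17+17-5=29
Step 6: prey: 107+42-62=87; pred: 29+31-8=52
Step 7: prey: 87+34-90=31; pred: 52+45-15=82
Step 8: prey: 31+12-50=0; pred: 82+25-24=83
Step 9: prey: 0+0-0=0; pred: 83+0-24=59
Step 10: prey: 0+0-0=0; pred: 59+0-17=42
Step 11: prey: 0+0-0=0; pred: 42+0-12=30
Max prey = 107 at step 5

Answer: 107 5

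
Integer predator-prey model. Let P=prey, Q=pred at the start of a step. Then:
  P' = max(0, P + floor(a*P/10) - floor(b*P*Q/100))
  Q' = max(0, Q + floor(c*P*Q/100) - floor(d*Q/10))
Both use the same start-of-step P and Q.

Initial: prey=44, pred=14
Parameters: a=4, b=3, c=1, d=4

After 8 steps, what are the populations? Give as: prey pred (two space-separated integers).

Answer: 36 12

Derivation:
Step 1: prey: 44+17-18=43; pred: 14+6-5=15
Step 2: prey: 43+17-19=41; pred: 15+6-6=15
Step 3: prey: 41+16-18=39; pred: 15+6-6=15
Step 4: prey: 39+15-17=37; pred: 15+5-6=14
Step 5: prey: 37+14-15=36; pred: 14+5-5=14
Step 6: prey: 36+14-15=35; pred: 14+5-5=14
Step 7: prey: 35+14-14=35; pred: 14+4-5=13
Step 8: prey: 35+14-13=36; pred: 13+4-5=12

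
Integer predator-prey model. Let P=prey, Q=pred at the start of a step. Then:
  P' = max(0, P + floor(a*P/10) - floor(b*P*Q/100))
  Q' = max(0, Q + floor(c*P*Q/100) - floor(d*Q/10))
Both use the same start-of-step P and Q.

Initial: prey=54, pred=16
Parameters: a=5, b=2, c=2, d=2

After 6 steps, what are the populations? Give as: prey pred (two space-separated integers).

Step 1: prey: 54+27-17=64; pred: 16+17-3=30
Step 2: prey: 64+32-38=58; pred: 30+38-6=62
Step 3: prey: 58+29-71=16; pred: 62+71-12=121
Step 4: prey: 16+8-38=0; pred: 121+38-24=135
Step 5: prey: 0+0-0=0; pred: 135+0-27=108
Step 6: prey: 0+0-0=0; pred: 108+0-21=87

Answer: 0 87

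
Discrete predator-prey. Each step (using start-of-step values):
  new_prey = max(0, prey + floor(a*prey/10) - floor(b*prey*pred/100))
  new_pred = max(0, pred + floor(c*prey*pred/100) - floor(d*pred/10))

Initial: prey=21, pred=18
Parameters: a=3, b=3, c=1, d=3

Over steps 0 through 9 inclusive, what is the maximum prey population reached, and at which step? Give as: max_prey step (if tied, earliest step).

Step 1: prey: 21+6-11=16; pred: 18+3-5=16
Step 2: prey: 16+4-7=13; pred: 16+2-4=14
Step 3: prey: 13+3-5=11; pred: 14+1-4=11
Step 4: prey: 11+3-3=11; pred: 11+1-3=9
Step 5: prey: 11+3-2=12; pred: 9+0-2=7
Step 6: prey: 12+3-2=13; pred: 7+0-2=5
Step 7: prey: 13+3-1=15; pred: 5+0-1=4
Step 8: prey: 15+4-1=18; pred: 4+0-1=3
Step 9: prey: 18+5-1=22; pred: 3+0-0=3
Max prey = 22 at step 9

Answer: 22 9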